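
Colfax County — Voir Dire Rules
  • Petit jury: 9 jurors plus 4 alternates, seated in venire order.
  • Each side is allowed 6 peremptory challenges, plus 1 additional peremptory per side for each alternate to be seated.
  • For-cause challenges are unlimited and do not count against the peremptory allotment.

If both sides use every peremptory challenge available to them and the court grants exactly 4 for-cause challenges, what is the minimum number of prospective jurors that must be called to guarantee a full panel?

Seats to fill: 9 + 4 alternates = 13.
Peremptories: 6 + 1×4 = 10 per side × 2 sides = 20.
For-cause removals: 4.
Minimum venire: 13 + 20 + 4 = 37.

37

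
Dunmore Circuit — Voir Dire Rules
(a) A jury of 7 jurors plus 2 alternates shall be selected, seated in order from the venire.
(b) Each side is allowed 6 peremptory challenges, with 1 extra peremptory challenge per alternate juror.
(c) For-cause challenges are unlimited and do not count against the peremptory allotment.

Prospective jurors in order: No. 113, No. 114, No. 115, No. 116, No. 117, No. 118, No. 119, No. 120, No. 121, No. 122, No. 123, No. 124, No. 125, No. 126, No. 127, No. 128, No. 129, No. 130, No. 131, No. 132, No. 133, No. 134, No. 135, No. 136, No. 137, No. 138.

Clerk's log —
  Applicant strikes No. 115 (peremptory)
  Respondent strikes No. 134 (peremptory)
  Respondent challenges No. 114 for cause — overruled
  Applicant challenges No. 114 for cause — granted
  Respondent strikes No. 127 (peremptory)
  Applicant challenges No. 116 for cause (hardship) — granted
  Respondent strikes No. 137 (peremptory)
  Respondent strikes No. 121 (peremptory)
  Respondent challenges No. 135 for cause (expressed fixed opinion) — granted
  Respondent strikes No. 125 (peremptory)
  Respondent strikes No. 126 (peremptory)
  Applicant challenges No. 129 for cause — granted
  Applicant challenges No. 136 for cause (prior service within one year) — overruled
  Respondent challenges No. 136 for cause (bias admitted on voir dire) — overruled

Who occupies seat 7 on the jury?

123

Removed: #114, #115, #116, #121, #125, #126, #127, #129, #134, #135, #137. (#136 stays — for-cause denied.)
Seating in order: seats 1–7 → #113, #117, #118, #119, #120, #122, #123; alternates → #124, #128.
So seat 7 is #123.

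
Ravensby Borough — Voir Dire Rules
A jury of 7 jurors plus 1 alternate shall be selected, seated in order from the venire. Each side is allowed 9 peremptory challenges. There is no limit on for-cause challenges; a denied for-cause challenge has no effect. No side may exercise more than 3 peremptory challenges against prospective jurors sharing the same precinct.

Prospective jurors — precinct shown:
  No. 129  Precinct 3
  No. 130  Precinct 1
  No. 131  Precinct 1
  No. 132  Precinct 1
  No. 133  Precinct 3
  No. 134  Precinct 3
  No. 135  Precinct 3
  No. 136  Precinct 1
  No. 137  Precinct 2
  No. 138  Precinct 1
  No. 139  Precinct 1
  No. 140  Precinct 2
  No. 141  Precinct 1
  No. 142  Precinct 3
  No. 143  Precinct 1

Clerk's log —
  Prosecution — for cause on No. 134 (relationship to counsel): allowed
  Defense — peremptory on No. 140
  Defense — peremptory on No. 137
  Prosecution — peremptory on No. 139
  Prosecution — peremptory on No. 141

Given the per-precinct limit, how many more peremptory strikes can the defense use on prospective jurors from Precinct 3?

3

Defense peremptories so far: #140, #137 — 2 of 9 used, 7 left overall.
Against Precinct 3: none yet — per-precinct cap 3 leaves 3.
Binding limit: min(7, 3) = 3.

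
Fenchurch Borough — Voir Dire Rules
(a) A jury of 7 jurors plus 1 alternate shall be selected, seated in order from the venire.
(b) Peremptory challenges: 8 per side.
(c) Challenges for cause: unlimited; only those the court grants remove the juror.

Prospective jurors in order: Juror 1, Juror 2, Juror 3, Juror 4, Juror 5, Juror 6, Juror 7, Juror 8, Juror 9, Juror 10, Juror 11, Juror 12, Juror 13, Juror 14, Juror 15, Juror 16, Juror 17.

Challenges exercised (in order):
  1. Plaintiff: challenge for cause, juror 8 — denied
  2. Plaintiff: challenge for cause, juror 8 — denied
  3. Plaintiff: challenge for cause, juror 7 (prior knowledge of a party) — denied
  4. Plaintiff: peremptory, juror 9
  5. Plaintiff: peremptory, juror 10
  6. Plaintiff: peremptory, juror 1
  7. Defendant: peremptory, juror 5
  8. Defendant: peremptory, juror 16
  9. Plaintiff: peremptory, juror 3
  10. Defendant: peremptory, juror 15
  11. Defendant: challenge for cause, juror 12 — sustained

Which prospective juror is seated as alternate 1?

14

Removed: #1, #3, #5, #9, #10, #12, #15, #16. (#7, #8 stay — for-cause denied.)
Seating in order: seats 1–7 → #2, #4, #6, #7, #8, #11, #13; alternates → #14.
So alternate 1 is #14.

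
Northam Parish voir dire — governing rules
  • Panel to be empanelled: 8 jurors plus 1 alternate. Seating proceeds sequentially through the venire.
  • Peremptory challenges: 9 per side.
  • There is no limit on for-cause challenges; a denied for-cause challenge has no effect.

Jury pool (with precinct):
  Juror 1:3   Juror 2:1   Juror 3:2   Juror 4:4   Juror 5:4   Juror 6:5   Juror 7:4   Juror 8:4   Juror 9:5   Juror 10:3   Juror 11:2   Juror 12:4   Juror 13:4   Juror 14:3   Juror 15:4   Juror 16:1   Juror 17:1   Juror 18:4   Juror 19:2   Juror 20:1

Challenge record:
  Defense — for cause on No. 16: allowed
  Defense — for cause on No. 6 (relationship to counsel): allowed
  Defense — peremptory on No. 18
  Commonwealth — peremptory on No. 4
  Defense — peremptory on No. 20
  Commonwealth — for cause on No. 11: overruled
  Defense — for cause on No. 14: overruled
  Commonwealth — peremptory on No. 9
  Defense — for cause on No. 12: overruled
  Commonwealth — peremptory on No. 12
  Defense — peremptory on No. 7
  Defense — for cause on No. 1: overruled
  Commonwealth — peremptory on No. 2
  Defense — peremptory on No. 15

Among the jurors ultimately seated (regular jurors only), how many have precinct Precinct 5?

0

Removed: #2, #4, #6, #7, #9, #12, #15, #16, #18, #20.
Seated jurors 1–8: #1, #3, #5, #8, #10, #11, #13, #14 (alternates #17 not counted).
None of those are in Precinct 5 → 0.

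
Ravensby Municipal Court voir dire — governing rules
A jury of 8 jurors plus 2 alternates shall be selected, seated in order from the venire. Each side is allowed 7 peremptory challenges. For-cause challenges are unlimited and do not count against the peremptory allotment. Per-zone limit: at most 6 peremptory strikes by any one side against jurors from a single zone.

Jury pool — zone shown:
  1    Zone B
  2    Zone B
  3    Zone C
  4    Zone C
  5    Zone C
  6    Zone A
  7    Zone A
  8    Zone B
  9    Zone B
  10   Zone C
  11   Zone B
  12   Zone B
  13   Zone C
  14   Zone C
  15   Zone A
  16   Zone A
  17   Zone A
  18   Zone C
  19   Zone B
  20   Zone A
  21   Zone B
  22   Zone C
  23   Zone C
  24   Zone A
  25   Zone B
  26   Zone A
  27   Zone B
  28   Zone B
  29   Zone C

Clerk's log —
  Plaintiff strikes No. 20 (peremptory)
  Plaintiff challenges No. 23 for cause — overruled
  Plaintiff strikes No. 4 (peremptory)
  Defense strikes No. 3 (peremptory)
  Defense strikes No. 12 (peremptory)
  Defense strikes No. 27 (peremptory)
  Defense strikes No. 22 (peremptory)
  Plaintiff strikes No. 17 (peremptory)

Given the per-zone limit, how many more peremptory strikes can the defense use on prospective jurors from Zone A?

Defense peremptories so far: #3, #12, #27, #22 — 4 of 7 used, 3 left overall.
Against Zone A: none yet — per-zone cap 6 leaves 6.
Binding limit: min(3, 6) = 3.

3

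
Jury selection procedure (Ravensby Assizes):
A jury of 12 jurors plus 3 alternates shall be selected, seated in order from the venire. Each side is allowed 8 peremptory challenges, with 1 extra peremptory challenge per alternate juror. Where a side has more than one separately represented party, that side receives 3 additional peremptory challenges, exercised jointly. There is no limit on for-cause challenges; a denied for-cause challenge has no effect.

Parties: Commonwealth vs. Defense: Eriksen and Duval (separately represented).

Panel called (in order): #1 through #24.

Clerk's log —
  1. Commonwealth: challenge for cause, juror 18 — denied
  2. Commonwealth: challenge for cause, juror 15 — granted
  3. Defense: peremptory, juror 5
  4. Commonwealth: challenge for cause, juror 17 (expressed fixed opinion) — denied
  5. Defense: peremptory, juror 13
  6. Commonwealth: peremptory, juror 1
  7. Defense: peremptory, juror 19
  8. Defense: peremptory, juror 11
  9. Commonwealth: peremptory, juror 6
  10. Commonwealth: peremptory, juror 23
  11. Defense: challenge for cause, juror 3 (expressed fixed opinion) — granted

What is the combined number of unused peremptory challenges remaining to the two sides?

18

Commonwealth allotment: 8 base + 1 × 3 alternates = 11. Defense allotment: 8 base + 1 × 3 alternates + 3 multi-party = 14.
Commonwealth peremptories used: #1, #6, #23 — 3 (for-cause on #18, #15, #17 don't count).
Defense peremptories used: #5, #13, #19, #11 — 4 (the for-cause on #3 doesn't count).
Remaining: (11 − 3) + (14 − 4) = 18.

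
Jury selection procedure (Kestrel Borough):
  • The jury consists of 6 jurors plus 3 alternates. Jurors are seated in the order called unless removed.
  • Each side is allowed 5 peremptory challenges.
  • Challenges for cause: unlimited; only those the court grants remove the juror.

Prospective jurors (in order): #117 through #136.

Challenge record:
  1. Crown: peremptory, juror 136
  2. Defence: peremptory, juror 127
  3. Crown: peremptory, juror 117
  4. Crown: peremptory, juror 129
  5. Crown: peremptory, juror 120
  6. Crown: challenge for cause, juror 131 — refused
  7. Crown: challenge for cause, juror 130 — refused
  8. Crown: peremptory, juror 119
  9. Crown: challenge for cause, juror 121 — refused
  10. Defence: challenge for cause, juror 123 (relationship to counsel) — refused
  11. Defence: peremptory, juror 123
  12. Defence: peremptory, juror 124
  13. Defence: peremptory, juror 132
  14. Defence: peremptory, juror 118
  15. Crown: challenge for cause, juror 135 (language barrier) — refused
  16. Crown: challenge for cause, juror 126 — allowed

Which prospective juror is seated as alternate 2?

Removed: #117, #118, #119, #120, #123, #124, #126, #127, #129, #132, #136. (#121, #130, #131, #135 stay — for-cause denied.)
Seating in order: seats 1–6 → #121, #122, #125, #128, #130, #131; alternates → #133, #134, #135.
So alternate 2 is #134.

134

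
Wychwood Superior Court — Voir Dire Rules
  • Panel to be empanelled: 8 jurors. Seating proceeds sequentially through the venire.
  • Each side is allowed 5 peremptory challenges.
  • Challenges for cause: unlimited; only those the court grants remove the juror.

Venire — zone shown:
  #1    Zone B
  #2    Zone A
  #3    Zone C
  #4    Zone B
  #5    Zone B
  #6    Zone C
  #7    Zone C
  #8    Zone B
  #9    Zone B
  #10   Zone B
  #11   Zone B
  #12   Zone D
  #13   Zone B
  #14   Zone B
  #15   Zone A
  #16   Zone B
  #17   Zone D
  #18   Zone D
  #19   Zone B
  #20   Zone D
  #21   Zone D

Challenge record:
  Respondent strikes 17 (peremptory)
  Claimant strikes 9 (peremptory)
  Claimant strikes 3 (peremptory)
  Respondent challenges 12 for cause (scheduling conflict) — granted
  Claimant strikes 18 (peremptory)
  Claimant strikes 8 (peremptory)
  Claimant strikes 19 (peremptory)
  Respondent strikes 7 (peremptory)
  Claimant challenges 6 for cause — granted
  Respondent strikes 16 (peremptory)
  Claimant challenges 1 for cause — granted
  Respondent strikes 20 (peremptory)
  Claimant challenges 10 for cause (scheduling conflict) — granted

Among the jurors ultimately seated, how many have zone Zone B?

Removed: #1, #3, #6, #7, #8, #9, #10, #12, #16, #17, #18, #19, #20.
Seated jurors 1–8: #2, #4, #5, #11, #13, #14, #15, #21.
Of those, in Zone B: #4, #5, #11, #13, #14 → 5.

5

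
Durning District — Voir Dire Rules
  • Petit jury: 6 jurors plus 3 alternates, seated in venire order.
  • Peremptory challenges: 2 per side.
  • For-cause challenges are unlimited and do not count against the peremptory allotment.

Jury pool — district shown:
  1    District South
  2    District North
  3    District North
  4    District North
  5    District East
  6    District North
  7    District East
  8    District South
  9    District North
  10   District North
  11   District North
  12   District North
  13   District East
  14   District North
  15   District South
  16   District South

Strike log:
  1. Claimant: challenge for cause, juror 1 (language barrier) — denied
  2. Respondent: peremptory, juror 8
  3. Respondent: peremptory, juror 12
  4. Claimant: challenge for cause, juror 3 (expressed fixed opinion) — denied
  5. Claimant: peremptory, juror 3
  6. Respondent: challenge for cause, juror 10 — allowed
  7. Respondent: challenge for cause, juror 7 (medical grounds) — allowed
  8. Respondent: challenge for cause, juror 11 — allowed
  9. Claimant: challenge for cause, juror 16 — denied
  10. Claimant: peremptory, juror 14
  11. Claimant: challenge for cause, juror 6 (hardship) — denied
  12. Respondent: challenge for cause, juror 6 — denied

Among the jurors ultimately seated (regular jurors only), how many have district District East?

Removed: #3, #7, #8, #10, #11, #12, #14.
Seated jurors 1–6: #1, #2, #4, #5, #6, #9 (alternates #13, #15, #16 not counted).
Of those, in District East: #5 → 1.

1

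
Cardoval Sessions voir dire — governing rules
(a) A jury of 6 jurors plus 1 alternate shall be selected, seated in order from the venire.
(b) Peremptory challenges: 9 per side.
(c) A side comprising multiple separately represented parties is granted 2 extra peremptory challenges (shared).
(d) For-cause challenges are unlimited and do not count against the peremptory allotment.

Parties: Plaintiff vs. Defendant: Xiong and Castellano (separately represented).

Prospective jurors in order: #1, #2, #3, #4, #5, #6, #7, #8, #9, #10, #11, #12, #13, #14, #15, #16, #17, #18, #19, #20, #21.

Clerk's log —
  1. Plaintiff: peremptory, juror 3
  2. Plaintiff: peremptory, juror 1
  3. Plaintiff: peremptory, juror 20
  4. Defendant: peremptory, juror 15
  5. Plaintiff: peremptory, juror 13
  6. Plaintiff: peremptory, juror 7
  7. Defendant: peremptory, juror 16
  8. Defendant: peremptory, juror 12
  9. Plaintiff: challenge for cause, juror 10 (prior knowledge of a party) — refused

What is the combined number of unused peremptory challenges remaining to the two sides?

Plaintiff allotment: 9. Defendant allotment: 9 base + 2 multi-party = 11.
Plaintiff peremptories used: #3, #1, #20, #13, #7 — 5 (the for-cause on #10 doesn't count).
Defendant peremptories used: #15, #16, #12 — 3.
Remaining: (9 − 5) + (11 − 3) = 12.

12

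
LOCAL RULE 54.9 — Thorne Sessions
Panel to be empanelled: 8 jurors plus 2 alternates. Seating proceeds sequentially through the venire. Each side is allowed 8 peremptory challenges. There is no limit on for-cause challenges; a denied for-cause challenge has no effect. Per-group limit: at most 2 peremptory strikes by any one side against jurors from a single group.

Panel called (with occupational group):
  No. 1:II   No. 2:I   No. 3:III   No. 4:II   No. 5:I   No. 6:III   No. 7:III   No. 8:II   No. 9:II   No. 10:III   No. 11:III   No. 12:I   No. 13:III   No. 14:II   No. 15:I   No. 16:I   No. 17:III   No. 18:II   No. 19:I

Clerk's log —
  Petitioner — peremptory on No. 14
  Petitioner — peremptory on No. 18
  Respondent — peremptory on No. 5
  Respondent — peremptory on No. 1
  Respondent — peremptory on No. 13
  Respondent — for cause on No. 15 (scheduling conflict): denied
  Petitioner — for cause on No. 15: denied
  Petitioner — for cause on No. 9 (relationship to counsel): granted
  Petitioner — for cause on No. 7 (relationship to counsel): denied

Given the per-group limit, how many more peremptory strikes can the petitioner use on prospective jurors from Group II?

Petitioner peremptories so far: #14, #18 — 2 of 8 used, 6 left overall.
Against Group II: #14, #18 — 2 used; per-group cap 2 leaves 0.
Binding limit: min(6, 0) = 0.

0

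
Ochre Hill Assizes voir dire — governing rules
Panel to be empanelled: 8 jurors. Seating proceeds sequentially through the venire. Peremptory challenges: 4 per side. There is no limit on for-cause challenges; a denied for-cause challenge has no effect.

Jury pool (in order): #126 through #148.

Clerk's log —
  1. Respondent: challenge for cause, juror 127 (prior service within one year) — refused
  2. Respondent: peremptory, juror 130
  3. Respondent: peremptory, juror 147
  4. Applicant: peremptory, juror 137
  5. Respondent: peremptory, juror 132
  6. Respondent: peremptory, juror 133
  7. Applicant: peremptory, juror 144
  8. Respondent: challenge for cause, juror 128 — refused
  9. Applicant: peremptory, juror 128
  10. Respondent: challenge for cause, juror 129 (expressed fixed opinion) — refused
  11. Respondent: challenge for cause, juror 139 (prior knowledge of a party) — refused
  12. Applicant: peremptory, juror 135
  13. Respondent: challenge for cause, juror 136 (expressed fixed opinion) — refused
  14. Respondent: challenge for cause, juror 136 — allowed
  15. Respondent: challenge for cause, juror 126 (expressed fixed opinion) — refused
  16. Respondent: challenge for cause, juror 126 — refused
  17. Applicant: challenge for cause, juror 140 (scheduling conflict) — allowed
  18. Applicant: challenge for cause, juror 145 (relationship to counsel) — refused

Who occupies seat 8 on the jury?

141

Removed: #128, #130, #132, #133, #135, #136, #137, #140, #144, #147. (#126, #127, #129, #139, #145 stay — for-cause denied.)
Seating in order: seats 1–8 → #126, #127, #129, #131, #134, #138, #139, #141.
So seat 8 is #141.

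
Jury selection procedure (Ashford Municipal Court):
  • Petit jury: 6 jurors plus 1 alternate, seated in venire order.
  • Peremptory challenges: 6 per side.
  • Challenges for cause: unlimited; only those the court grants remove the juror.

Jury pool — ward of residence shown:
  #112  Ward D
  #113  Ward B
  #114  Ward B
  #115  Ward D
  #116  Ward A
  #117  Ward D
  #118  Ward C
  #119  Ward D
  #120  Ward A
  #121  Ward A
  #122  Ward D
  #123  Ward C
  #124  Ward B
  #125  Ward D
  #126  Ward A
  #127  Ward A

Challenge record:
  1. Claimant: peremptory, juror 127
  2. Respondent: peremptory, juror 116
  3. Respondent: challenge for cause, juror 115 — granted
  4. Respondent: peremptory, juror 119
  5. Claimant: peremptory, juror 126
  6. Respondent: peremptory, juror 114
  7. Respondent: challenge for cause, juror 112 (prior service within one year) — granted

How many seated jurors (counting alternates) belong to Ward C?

2

Removed: #112, #114, #115, #116, #119, #126, #127.
Seated (7 incl. alternates): #113, #117, #118, #120, #121, #122, #123.
Of those, in Ward C: #118, #123 → 2.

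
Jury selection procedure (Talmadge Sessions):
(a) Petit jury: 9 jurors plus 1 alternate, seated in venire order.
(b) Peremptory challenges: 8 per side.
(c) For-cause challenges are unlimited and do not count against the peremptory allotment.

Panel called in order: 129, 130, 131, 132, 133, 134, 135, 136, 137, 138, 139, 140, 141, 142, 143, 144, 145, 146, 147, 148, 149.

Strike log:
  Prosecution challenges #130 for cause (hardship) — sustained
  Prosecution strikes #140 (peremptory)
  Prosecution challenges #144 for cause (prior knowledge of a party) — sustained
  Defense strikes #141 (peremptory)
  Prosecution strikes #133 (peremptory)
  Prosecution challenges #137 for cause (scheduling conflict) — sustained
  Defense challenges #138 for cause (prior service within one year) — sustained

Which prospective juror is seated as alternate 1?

Removed: #130, #133, #137, #138, #140, #141, #144.
Seating in order: seats 1–9 → #129, #131, #132, #134, #135, #136, #139, #142, #143; alternates → #145.
So alternate 1 is #145.

145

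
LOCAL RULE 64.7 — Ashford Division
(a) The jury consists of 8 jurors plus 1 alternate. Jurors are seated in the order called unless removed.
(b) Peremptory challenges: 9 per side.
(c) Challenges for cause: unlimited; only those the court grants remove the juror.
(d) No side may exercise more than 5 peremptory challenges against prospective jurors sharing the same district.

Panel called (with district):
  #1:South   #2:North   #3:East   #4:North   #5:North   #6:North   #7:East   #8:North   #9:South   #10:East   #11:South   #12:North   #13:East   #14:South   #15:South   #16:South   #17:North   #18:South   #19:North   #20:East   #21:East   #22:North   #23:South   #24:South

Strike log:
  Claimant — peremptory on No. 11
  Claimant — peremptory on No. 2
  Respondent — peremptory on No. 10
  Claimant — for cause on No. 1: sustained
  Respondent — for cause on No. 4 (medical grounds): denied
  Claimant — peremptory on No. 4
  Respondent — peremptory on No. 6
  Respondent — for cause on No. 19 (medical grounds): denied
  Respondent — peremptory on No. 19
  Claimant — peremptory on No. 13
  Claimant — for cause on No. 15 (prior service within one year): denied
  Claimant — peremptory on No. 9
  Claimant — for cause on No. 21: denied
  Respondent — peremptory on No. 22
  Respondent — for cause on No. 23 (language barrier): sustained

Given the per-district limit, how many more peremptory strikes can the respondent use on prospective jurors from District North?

Respondent peremptories so far: #10, #6, #19, #22 — 4 of 9 used, 5 left overall.
Against District North: #6, #19, #22 — 3 used; per-district cap 5 leaves 2.
Binding limit: min(5, 2) = 2.

2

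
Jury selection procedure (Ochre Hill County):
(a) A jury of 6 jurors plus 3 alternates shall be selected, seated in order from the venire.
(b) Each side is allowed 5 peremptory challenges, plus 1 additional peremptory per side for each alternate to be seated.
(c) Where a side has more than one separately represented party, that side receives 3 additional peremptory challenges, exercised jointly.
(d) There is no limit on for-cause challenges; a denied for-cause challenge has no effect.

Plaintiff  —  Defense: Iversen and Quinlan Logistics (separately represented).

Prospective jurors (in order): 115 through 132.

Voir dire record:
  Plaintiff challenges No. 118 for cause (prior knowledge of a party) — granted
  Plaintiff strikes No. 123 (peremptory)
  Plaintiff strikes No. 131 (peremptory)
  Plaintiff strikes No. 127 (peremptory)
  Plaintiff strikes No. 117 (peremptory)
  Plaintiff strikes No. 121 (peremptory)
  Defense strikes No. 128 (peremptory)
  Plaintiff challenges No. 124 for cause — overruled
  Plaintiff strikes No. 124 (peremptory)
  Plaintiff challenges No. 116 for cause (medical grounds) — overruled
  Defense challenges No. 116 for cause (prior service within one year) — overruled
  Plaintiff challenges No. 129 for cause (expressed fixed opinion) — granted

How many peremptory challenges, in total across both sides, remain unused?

Plaintiff allotment: 5 base + 1 × 3 alternates = 8. Defense allotment: 5 base + 1 × 3 alternates + 3 multi-party = 11.
Plaintiff peremptories used: #123, #131, #127, #117, #121, #124 — 6 (for-cause on #118, #124, #116, #129 don't count).
Defense peremptories used: #128 — 1 (the for-cause on #116 doesn't count).
Remaining: (8 − 6) + (11 − 1) = 12.

12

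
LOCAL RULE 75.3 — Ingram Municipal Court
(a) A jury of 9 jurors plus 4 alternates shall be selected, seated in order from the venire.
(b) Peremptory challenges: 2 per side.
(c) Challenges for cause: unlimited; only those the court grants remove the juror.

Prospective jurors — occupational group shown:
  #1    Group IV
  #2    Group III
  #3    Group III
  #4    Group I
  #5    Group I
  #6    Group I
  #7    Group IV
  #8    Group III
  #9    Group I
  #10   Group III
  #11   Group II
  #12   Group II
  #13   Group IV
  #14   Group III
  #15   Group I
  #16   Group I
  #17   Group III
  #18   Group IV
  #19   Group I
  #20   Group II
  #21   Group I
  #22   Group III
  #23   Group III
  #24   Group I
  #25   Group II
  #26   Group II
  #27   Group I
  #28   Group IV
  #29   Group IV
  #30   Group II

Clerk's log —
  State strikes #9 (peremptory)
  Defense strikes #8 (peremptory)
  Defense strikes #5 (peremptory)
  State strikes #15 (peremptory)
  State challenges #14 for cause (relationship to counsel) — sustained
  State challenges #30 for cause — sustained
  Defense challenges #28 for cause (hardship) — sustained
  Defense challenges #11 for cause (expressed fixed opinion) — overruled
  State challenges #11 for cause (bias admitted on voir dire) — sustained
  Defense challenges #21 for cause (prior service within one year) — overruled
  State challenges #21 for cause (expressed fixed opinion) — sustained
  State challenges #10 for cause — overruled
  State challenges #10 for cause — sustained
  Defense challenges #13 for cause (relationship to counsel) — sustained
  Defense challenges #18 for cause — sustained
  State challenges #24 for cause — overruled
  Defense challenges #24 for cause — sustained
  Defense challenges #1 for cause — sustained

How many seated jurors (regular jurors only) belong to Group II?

1

Removed: #1, #5, #8, #9, #10, #11, #13, #14, #15, #18, #21, #24, #28, #30.
Seated jurors 1–9: #2, #3, #4, #6, #7, #12, #16, #17, #19 (alternates #20, #22, #23, #25 not counted).
Of those, in Group II: #12 → 1.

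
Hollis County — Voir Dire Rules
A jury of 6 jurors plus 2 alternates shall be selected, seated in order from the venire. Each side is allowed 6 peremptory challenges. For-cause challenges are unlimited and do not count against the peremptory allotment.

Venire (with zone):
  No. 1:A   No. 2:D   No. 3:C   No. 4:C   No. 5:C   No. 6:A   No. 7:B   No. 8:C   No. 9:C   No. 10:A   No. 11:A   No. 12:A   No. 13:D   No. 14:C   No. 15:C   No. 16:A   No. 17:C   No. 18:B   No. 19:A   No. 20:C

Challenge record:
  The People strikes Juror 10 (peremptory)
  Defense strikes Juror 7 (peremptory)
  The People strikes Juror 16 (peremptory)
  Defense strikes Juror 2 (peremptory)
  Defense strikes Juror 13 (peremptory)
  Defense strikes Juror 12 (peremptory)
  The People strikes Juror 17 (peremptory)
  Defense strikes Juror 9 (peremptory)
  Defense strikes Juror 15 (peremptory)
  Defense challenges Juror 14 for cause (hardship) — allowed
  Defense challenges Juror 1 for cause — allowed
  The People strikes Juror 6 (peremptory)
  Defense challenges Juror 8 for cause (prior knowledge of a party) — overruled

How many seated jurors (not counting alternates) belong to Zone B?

Removed: #1, #2, #6, #7, #9, #10, #12, #13, #14, #15, #16, #17.
Seated jurors 1–6: #3, #4, #5, #8, #11, #18 (alternates #19, #20 not counted).
Of those, in Zone B: #18 → 1.

1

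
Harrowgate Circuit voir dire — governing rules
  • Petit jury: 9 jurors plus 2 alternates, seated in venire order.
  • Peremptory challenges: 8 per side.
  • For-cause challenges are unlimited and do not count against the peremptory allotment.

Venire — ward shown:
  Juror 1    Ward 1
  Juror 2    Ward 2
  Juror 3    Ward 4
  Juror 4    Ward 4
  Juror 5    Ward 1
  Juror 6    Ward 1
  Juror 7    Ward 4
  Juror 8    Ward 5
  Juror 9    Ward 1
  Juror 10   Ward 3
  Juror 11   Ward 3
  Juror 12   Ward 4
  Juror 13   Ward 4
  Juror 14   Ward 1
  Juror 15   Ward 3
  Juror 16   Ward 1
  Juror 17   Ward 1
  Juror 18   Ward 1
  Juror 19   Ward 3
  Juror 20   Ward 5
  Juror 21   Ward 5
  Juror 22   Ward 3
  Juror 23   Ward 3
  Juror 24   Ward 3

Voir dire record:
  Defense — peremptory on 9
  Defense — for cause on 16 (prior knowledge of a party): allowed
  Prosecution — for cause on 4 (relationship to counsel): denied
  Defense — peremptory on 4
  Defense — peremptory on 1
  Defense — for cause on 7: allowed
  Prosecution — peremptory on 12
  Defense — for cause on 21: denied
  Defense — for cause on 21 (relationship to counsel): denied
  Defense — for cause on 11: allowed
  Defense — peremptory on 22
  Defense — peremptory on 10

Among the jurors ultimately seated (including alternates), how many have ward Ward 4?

Removed: #1, #4, #7, #9, #10, #11, #12, #16, #22.
Seated (11 incl. alternates): #2, #3, #5, #6, #8, #13, #14, #15, #17, #18, #19.
Of those, in Ward 4: #3, #13 → 2.

2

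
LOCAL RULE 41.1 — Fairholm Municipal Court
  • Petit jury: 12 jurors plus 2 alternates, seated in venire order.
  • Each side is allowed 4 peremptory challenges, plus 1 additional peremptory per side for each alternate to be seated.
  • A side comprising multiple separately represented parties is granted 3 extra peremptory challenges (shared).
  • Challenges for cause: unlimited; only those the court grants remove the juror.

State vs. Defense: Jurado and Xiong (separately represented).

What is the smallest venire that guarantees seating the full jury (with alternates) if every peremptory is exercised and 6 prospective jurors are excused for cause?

Seats to fill: 12 + 2 alternates = 14.
Peremptories — State: 4 + 1×2 = 6; Defense: 4 + 1×2 + 3 = 9; total 15.
For-cause removals: 6.
Minimum venire: 14 + 15 + 6 = 35.

35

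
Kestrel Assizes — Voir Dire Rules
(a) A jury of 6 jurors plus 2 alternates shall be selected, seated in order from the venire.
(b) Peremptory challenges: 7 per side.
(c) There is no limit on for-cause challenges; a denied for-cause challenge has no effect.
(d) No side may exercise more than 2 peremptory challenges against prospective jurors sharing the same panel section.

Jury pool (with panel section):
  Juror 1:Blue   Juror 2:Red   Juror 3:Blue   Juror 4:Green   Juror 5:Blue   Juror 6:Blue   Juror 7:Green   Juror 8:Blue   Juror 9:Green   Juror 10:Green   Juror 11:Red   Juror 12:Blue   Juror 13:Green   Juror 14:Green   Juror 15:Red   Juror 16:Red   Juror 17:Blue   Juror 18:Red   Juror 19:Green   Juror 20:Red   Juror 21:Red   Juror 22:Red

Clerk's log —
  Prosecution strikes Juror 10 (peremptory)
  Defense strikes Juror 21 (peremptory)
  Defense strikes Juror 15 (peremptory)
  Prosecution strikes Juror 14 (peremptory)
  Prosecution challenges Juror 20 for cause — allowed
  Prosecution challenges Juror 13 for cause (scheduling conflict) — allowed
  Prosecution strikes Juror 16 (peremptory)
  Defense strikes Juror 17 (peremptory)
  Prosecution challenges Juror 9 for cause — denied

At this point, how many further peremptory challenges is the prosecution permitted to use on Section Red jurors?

1

Prosecution peremptories so far: #10, #14, #16 — 3 of 7 used, 4 left overall.
Against Section Red: #16 — 1 used; per-section cap 2 leaves 1.
Binding limit: min(4, 1) = 1.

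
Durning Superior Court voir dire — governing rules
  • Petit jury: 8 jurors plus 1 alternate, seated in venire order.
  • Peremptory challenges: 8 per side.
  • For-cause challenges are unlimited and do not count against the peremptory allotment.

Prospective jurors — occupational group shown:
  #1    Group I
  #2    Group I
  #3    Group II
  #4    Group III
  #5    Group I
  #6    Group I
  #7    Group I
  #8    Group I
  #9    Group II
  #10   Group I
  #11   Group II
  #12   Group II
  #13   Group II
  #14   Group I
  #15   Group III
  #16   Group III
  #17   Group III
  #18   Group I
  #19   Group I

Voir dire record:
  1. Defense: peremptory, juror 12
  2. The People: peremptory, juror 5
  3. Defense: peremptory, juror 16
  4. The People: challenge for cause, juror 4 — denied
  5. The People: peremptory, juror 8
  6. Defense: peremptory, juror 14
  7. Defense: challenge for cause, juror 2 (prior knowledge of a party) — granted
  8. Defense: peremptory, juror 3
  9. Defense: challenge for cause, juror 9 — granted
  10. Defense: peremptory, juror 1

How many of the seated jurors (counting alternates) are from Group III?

3

Removed: #1, #2, #3, #5, #8, #9, #12, #14, #16.
Seated (9 incl. alternates): #4, #6, #7, #10, #11, #13, #15, #17, #18.
Of those, in Group III: #4, #15, #17 → 3.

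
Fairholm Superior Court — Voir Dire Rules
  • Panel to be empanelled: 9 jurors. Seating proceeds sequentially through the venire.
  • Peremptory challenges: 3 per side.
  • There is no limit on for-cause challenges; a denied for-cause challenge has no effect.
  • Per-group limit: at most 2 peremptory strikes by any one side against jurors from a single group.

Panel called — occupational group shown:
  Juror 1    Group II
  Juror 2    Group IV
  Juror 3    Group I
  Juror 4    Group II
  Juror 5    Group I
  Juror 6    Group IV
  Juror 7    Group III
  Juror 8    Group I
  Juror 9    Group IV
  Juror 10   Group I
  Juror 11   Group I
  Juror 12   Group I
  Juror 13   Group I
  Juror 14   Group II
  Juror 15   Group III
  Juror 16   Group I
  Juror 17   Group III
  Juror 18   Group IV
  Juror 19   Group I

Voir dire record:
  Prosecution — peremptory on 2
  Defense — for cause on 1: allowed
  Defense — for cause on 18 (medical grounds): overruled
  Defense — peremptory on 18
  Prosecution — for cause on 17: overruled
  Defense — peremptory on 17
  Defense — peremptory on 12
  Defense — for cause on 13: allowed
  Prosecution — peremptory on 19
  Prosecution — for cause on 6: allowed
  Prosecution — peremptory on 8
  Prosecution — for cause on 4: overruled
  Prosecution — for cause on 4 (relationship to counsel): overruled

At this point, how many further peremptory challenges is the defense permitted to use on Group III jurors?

Defense peremptories so far: #18, #17, #12 — 3 of 3 used, 0 left overall.
Against Group III: #17 — 1 used; per-group cap 2 leaves 1.
Binding limit: min(0, 1) = 0.

0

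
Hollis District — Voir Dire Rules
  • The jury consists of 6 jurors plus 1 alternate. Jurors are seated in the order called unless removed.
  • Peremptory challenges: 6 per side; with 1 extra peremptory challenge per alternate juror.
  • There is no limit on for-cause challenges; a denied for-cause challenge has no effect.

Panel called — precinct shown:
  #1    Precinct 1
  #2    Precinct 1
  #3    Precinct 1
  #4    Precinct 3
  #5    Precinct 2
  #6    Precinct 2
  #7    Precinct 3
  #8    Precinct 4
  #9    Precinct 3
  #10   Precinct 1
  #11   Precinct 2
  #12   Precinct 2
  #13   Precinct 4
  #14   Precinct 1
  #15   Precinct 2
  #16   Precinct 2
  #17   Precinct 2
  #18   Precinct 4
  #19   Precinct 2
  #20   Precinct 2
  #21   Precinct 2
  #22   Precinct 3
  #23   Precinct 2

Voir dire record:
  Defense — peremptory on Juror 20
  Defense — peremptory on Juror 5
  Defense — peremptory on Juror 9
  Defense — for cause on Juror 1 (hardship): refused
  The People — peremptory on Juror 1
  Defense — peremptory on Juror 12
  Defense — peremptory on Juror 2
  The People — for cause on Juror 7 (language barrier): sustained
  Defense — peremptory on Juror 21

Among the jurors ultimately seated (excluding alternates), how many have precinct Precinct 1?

Removed: #1, #2, #5, #7, #9, #12, #20, #21.
Seated jurors 1–6: #3, #4, #6, #8, #10, #11 (alternates #13 not counted).
Of those, in Precinct 1: #3, #10 → 2.

2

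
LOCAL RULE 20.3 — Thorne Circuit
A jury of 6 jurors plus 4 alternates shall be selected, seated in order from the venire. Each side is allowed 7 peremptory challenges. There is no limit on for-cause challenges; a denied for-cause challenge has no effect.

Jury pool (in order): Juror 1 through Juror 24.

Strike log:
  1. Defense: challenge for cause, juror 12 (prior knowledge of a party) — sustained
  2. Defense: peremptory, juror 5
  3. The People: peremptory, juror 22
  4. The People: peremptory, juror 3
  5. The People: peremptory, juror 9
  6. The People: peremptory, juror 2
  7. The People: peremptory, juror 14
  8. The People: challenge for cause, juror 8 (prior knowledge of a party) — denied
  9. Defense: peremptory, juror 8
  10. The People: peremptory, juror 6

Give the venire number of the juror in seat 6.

13

Removed: #2, #3, #5, #6, #8, #9, #12, #14, #22.
Seating in order: seats 1–6 → #1, #4, #7, #10, #11, #13; alternates → #15, #16, #17, #18.
So seat 6 is #13.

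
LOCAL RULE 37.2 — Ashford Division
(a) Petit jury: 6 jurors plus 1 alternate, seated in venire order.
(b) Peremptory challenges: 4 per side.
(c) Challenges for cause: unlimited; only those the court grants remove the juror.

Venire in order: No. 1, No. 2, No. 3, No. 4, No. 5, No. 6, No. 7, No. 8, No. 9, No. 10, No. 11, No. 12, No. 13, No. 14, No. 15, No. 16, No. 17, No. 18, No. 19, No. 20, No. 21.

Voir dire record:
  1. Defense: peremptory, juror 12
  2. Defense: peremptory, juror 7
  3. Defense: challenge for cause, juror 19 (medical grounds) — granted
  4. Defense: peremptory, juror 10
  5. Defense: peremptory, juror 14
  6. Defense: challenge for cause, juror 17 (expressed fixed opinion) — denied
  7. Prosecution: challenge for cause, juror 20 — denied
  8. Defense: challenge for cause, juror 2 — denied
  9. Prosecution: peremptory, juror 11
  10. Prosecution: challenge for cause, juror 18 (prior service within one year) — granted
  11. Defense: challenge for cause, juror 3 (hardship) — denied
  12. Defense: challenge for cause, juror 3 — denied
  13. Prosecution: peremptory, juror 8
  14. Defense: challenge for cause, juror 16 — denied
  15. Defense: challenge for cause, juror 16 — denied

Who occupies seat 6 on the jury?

6

Removed: #7, #8, #10, #11, #12, #14, #18, #19. (#2, #3, #16, #17, #20 stay — for-cause denied.)
Seating in order: seats 1–6 → #1, #2, #3, #4, #5, #6; alternates → #9.
So seat 6 is #6.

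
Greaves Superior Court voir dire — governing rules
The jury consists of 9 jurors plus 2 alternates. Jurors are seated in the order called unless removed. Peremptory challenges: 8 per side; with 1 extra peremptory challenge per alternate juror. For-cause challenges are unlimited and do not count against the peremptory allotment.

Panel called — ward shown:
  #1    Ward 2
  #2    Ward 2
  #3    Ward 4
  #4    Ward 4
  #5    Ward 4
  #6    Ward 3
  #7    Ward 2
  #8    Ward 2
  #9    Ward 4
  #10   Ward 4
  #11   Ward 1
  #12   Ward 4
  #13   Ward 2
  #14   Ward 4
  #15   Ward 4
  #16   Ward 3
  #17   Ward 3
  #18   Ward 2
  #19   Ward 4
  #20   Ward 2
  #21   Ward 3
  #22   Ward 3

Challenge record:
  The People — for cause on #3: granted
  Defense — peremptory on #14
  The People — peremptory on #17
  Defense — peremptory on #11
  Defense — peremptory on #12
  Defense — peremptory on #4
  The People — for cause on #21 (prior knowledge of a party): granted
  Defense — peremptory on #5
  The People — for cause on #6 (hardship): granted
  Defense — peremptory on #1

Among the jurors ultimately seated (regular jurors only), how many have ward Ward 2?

5

Removed: #1, #3, #4, #5, #6, #11, #12, #14, #17, #21.
Seated jurors 1–9: #2, #7, #8, #9, #10, #13, #15, #16, #18 (alternates #19, #20 not counted).
Of those, in Ward 2: #2, #7, #8, #13, #18 → 5.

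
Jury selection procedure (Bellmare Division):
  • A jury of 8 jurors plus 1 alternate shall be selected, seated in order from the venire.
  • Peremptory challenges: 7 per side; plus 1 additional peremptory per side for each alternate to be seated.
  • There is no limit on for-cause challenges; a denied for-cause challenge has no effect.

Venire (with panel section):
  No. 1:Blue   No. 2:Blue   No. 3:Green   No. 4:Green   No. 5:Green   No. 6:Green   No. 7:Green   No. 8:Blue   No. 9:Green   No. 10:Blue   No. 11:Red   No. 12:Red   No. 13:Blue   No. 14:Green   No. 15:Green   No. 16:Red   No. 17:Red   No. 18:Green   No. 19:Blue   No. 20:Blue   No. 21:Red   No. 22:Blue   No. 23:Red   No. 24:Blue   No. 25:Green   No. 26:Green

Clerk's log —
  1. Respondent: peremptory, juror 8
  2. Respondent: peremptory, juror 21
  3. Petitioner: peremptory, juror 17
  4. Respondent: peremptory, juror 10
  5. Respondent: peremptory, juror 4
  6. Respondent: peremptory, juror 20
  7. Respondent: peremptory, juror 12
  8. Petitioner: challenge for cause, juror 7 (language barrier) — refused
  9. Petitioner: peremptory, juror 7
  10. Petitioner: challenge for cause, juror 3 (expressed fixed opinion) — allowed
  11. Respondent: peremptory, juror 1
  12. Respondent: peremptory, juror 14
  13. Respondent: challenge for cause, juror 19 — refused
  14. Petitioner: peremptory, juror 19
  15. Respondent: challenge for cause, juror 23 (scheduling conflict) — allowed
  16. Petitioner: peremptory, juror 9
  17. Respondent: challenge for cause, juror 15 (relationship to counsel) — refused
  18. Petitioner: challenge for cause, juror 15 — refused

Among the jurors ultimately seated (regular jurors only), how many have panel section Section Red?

Removed: #1, #3, #4, #7, #8, #9, #10, #12, #14, #17, #19, #20, #21, #23.
Seated jurors 1–8: #2, #5, #6, #11, #13, #15, #16, #18 (alternates #22 not counted).
Of those, in Section Red: #11, #16 → 2.

2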